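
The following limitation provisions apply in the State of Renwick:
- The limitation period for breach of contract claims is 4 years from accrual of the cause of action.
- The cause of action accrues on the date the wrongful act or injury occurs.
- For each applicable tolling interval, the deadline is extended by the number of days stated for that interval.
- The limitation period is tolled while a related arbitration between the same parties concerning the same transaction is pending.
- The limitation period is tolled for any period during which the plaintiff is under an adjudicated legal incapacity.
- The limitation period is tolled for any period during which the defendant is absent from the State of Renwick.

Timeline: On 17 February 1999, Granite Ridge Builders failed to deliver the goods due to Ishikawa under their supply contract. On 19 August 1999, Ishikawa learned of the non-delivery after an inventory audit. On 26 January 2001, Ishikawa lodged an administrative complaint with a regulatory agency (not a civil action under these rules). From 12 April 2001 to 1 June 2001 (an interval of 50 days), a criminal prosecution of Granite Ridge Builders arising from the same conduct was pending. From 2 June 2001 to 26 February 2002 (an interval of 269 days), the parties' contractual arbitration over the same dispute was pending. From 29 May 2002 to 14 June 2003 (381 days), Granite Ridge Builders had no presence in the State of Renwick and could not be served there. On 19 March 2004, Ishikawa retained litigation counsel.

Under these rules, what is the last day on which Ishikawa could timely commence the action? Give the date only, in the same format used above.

28 November 2004

Because the rule ties accrual to occurrence, the claim accrued on 17 February 1999, not on the 19 August 1999 discovery date.
The untolled deadline — 4 years after 17 February 1999 — is 17 February 2003.
The pending related arbitration from 2 June 2001 to 26 February 2002 tolled the period for 269 days, extending the deadline to 13 November 2003.
Because the defendant's absence from the jurisdiction ran from 29 May 2002 to 14 June 2003, the deadline is extended by 381 days to 28 November 2004.
Although a criminal prosecution ran from 12 April 2001 to 1 June 2001, the stated rules do not make that a tolling event, so it is disregarded.
The other events in the timeline have no effect on the limitation period under the stated rules.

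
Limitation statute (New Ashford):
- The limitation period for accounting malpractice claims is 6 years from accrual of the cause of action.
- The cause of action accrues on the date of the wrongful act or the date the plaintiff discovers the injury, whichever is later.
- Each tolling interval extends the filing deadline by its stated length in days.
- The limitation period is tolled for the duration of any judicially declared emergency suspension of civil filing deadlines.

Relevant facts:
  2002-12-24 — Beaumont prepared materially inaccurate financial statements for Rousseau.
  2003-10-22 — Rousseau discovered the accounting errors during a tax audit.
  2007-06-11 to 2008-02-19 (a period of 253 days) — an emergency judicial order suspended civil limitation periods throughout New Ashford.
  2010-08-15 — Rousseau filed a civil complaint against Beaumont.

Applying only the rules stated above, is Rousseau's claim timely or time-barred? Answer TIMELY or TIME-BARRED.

TIME-BARRED

The claim accrued on 2003-10-22 — the later of the 2002-12-24 act and the 2003-10-22 discovery.
6 years from 2003-10-22 is 2009-10-22.
The emergency suspension of filing deadlines from 2007-06-11 to 2008-02-19 tolled the period for 253 days, extending the deadline to 2010-07-02.
The 2010-08-15 filing falls after the 2010-07-02 deadline; the claim is time-barred.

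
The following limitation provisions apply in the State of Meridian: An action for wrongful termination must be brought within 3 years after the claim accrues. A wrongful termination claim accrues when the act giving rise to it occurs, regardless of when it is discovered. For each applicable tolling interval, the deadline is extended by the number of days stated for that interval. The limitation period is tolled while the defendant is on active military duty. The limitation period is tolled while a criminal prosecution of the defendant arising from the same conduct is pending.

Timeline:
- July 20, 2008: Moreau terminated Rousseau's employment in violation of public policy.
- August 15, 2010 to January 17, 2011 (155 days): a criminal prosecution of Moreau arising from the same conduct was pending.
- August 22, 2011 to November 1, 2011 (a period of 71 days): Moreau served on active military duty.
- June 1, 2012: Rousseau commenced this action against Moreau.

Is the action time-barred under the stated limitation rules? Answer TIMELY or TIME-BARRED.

TIME-BARRED

The claim accrued on July 20, 2008, the date of the act.
Adding the 3 years base period to July 20, 2008 gives a deadline of July 20, 2011, before any tolling.
The pending criminal prosecution from August 15, 2010 to January 17, 2011 tolled the period for 155 days, extending the deadline to December 22, 2011.
Because the defendant's active military service ran from August 22, 2011 to November 1, 2011, the deadline is extended by 71 days to March 2, 2012.
The June 1, 2012 filing falls after the March 2, 2012 deadline; the claim is time-barred.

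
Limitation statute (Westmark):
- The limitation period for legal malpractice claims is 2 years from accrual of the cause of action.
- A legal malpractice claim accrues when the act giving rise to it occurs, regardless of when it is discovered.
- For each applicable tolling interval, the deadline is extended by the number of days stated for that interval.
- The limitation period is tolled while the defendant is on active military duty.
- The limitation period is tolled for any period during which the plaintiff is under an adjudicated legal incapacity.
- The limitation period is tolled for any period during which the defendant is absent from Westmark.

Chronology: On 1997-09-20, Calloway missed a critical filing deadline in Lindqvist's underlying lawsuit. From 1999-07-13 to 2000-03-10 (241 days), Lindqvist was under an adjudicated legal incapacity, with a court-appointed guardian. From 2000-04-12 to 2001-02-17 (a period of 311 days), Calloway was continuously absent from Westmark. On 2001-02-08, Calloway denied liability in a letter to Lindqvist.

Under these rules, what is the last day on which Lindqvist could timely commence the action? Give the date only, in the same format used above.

2001-03-25

The limitation period began to run on 1997-09-20.
The untolled deadline — 2 years after 1997-09-20 — is 1999-09-20.
The plaintiff's legal incapacity from 1999-07-13 to 2000-03-10 tolled the period for 241 days, extending the deadline to 2000-05-18.
Because the defendant's absence from the jurisdiction ran from 2000-04-12 to 2001-02-17, the deadline is extended by 311 days to 2001-03-25.
The other events in the timeline have no effect on the limitation period under the stated rules.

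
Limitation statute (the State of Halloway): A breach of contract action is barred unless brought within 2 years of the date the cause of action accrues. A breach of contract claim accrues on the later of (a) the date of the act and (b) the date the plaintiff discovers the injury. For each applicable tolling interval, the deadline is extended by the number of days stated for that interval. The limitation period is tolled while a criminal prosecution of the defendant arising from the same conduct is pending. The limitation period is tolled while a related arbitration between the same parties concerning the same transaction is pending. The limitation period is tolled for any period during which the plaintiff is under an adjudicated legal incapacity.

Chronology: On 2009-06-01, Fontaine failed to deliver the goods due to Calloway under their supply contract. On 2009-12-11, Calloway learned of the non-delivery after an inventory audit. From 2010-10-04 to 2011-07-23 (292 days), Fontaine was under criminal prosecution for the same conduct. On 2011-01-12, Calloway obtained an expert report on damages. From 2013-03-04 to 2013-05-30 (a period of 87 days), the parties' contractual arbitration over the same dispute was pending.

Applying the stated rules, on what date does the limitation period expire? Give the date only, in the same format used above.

Because discovery on 2009-12-11 post-dates the 2009-06-01 act, accrual under the later-of rule falls on 2009-12-11.
Adding the 2 years base period to 2009-12-11 gives a deadline of 2011-12-11, before any tolling.
The period was tolled for 292 days by the pending criminal prosecution (2010-10-04 to 2011-07-23), pushing the deadline to 2012-09-28.
The pending related arbitration starting 2013-03-04 came too late — the period had run on 2012-09-28 — and so does not extend the deadline.
None of the other events listed affects the running of the period under the stated rules.

2012-09-28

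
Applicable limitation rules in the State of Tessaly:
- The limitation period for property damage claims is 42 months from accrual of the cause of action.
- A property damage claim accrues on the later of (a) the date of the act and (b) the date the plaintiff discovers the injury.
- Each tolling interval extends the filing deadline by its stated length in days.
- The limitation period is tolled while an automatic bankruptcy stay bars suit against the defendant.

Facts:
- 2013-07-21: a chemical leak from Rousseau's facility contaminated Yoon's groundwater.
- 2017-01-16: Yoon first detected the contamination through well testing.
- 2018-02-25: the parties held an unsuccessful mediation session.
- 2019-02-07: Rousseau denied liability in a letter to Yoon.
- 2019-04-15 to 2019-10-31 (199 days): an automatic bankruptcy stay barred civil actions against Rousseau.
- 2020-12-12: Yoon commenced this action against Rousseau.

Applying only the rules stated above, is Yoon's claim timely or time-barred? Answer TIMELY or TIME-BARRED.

TIMELY

Because discovery on 2017-01-16 post-dates the 2013-07-21 act, accrual under the later-of rule falls on 2017-01-16.
The untolled deadline — 42 months after 2017-01-16 — is 2020-07-16.
Because the automatic bankruptcy stay ran from 2019-04-15 to 2019-10-31, the deadline is extended by 199 days to 2021-01-31.
Nothing else in the chronology tolls or restarts the period.
Yoon filed on 2020-12-12, before the 2021-01-31 deadline, so the action is timely.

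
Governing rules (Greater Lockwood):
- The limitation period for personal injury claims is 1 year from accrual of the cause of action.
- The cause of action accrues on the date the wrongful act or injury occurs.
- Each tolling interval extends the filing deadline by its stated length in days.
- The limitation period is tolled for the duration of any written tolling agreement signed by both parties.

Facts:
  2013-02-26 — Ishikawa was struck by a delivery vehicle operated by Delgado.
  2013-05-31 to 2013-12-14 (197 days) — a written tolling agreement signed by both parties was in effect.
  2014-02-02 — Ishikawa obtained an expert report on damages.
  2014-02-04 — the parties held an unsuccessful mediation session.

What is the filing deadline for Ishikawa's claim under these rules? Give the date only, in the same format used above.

2014-09-11

The claim accrued on 2013-02-26, when the wrongful act occurred.
1 year from 2013-02-26 is 2014-02-26.
The period was tolled for 197 days by the written tolling agreement (2013-05-31 to 2013-12-14), pushing the deadline to 2014-09-11.
The other events in the timeline have no effect on the limitation period under the stated rules.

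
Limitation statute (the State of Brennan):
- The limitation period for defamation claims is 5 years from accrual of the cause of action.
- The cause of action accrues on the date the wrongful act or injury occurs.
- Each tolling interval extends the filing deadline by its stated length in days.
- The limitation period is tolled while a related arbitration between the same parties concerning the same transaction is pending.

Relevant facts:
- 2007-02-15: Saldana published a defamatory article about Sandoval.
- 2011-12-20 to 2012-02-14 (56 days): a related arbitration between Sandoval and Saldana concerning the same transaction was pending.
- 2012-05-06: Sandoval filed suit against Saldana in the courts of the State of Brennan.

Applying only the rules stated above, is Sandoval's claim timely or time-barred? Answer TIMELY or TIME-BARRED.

The cause of action accrued on 2007-02-15, the date of the act.
5 years from 2007-02-15 is 2012-02-15.
The period was tolled for 56 days by the pending related arbitration (2011-12-20 to 2012-02-14), pushing the deadline to 2012-04-11.
Sandoval filed on 2012-05-06, after the 2012-04-11 deadline, so the action is time-barred.

TIME-BARRED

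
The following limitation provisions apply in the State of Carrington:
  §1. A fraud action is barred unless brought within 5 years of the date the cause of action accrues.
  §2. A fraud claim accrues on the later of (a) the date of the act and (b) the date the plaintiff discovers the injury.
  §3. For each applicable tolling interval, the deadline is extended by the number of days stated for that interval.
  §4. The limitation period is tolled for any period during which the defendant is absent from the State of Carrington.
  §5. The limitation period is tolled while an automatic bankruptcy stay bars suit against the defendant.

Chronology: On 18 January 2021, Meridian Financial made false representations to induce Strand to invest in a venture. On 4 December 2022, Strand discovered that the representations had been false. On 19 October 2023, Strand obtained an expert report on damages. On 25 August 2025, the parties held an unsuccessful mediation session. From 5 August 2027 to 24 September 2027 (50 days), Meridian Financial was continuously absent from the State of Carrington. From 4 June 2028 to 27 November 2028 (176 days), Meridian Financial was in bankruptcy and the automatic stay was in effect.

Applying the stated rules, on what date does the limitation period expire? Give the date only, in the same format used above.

23 January 2028

The claim accrued on 4 December 2022 — the later of the 18 January 2021 act and the 4 December 2022 discovery.
5 years from 4 December 2022 is 4 December 2027.
The period was tolled for 50 days by the defendant's absence from the jurisdiction (5 August 2027 to 24 September 2027), pushing the deadline to 23 January 2028.
The automatic bankruptcy stay starting 4 June 2028 came too late — the period had run on 23 January 2028 — and so does not extend the deadline.
Nothing else in the chronology tolls or restarts the period.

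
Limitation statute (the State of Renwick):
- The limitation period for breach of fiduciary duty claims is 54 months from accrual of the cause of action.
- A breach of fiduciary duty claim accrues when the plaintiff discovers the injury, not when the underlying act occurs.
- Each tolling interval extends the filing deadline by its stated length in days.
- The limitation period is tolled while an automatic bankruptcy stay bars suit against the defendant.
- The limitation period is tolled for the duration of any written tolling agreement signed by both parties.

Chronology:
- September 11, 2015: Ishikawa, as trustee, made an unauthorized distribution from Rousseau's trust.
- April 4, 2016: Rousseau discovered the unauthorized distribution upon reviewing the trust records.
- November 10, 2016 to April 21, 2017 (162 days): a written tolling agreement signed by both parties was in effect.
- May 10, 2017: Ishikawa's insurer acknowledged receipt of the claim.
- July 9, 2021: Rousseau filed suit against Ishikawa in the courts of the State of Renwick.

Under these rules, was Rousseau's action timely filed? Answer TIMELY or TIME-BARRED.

TIME-BARRED

The claim did not accrue until Rousseau discovered the injury on April 4, 2016; the September 11, 2015 act date does not start the clock under the stated rule.
The untolled deadline — 54 months after April 4, 2016 — is October 4, 2020.
Because the written tolling agreement ran from November 10, 2016 to April 21, 2017, the deadline is extended by 162 days to March 15, 2021.
Nothing else in the chronology tolls or restarts the period.
The July 9, 2021 filing falls after the March 15, 2021 deadline; the claim is time-barred.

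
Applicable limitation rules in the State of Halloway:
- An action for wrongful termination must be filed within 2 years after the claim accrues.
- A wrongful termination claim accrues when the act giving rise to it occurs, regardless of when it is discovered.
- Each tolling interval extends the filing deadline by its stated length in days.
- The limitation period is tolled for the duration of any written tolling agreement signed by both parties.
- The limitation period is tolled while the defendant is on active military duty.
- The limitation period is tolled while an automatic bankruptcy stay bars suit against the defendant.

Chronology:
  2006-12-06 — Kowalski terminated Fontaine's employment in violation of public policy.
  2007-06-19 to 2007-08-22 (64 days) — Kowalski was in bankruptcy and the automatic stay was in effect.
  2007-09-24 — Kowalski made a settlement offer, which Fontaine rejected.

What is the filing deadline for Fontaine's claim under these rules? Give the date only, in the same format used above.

2009-02-08

The limitation period began to run on 2006-12-06.
Adding the 2 years base period to 2006-12-06 gives a deadline of 2008-12-06, before any tolling.
The period was tolled for 64 days by the automatic bankruptcy stay (2007-06-19 to 2007-08-22), pushing the deadline to 2009-02-08.
None of the other events listed affects the running of the period under the stated rules.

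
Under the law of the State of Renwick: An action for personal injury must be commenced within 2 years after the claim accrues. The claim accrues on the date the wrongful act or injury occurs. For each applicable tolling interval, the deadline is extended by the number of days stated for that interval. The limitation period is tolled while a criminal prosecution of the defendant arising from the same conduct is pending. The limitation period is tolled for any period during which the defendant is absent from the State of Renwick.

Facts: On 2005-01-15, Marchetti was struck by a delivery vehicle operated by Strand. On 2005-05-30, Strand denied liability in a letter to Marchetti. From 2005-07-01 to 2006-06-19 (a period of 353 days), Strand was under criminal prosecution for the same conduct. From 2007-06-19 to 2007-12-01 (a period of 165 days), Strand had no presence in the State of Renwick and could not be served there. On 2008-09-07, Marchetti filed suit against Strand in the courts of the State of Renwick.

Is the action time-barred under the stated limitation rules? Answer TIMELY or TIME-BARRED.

The claim accrued on 2005-01-15, when the wrongful act occurred.
The untolled deadline — 2 years after 2005-01-15 — is 2007-01-15.
The pending criminal prosecution from 2005-07-01 to 2006-06-19 tolled the period for 353 days, extending the deadline to 2008-01-03.
The defendant's absence from the jurisdiction from 2007-06-19 to 2007-12-01 tolled the period for 165 days, extending the deadline to 2008-06-16.
None of the other events listed affects the running of the period under the stated rules.
Filing on 2008-09-07 missed the 2008-06-16 deadline — the action is time-barred.

TIME-BARRED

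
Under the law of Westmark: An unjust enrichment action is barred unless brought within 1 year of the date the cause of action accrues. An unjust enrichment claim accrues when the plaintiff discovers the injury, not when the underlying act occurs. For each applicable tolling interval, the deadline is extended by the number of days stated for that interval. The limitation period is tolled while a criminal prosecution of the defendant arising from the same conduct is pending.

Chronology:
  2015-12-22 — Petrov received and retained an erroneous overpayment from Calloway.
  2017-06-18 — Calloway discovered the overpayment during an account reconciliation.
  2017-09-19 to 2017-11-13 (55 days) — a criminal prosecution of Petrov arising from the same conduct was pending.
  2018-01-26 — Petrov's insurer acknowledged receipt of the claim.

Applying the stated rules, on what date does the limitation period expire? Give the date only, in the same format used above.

Accrual is tied to discovery, so the period began on 2017-06-18 rather than on 2015-12-22 when the act occurred.
Adding the 1 year base period to 2017-06-18 gives a deadline of 2018-06-18, before any tolling.
The pending criminal prosecution from 2017-09-19 to 2017-11-13 tolled the period for 55 days, extending the deadline to 2018-08-12.
Nothing else in the chronology tolls or restarts the period.

2018-08-12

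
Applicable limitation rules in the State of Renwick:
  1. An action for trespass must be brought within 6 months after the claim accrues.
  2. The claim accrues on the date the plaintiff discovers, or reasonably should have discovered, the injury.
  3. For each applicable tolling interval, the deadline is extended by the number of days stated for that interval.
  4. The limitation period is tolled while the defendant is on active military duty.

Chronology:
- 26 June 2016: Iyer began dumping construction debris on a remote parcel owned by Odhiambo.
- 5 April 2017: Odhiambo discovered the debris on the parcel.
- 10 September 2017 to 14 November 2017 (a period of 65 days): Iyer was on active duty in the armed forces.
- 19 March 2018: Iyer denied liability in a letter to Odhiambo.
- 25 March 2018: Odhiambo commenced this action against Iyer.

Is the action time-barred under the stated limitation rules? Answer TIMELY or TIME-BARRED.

The claim did not accrue until Odhiambo discovered the injury on 5 April 2017; the 26 June 2016 act date does not start the clock under the stated rule.
The untolled deadline — 6 months after 5 April 2017 — is 5 October 2017.
The defendant's active military service from 10 September 2017 to 14 November 2017 tolled the period for 65 days, extending the deadline to 9 December 2017.
Nothing else in the chronology tolls or restarts the period.
Odhiambo filed on 25 March 2018, after the 9 December 2017 deadline, so the action is time-barred.

TIME-BARRED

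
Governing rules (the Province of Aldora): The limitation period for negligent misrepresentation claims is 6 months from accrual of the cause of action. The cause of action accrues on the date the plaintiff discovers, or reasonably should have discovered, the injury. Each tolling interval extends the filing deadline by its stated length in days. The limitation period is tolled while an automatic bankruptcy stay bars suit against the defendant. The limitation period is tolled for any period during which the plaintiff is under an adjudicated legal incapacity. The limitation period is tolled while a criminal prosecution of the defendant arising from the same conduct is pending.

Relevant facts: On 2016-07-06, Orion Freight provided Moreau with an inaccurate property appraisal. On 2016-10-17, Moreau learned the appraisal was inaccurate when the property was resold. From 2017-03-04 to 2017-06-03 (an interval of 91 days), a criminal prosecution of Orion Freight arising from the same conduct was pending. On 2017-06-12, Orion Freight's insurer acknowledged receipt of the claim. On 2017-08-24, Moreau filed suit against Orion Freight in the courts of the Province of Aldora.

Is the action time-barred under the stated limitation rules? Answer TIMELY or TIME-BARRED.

TIME-BARRED

Accrual is tied to discovery, so the period began on 2016-10-17 rather than on 2016-07-06 when the act occurred.
The untolled deadline — 6 months after 2016-10-17 — is 2017-04-17.
The period was tolled for 91 days by the pending criminal prosecution (2017-03-04 to 2017-06-03), pushing the deadline to 2017-07-17.
None of the other events listed affects the running of the period under the stated rules.
Moreau filed on 2017-08-24, after the 2017-07-17 deadline, so the action is time-barred.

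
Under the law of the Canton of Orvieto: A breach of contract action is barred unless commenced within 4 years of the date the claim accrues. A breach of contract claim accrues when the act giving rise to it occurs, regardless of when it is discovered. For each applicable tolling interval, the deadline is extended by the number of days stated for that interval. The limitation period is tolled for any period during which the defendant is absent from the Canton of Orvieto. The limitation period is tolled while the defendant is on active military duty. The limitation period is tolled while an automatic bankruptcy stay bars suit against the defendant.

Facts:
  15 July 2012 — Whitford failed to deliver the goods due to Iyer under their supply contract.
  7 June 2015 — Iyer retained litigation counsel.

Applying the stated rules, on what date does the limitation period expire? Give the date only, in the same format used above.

The limitation period began to run on 15 July 2012.
Adding the 4 years base period to 15 July 2012 gives a deadline of 15 July 2016, before any tolling.
Nothing else in the chronology tolls or restarts the period.

15 July 2016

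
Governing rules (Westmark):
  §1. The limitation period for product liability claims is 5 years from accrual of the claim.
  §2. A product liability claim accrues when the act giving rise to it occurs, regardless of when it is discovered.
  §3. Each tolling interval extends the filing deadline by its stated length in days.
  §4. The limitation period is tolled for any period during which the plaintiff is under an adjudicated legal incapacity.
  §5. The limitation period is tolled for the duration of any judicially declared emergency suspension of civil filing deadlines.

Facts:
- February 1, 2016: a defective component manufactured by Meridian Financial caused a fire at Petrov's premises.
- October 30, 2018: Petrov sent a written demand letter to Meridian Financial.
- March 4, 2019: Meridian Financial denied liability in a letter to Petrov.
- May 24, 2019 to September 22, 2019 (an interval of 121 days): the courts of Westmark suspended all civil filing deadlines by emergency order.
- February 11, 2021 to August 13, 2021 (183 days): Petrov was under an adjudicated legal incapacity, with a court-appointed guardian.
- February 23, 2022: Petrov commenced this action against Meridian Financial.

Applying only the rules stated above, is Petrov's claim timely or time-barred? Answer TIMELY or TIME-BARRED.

The claim accrued on February 1, 2016, the date of the act.
The untolled deadline — 5 years after February 1, 2016 — is February 1, 2021.
Because the emergency suspension of filing deadlines ran from May 24, 2019 to September 22, 2019, the deadline is extended by 121 days to June 2, 2021.
The plaintiff's legal incapacity from February 11, 2021 to August 13, 2021 tolled the period for 183 days, extending the deadline to December 2, 2021.
None of the other events listed affects the running of the period under the stated rules.
Filing on February 23, 2022 missed the December 2, 2021 deadline — the action is time-barred.

TIME-BARRED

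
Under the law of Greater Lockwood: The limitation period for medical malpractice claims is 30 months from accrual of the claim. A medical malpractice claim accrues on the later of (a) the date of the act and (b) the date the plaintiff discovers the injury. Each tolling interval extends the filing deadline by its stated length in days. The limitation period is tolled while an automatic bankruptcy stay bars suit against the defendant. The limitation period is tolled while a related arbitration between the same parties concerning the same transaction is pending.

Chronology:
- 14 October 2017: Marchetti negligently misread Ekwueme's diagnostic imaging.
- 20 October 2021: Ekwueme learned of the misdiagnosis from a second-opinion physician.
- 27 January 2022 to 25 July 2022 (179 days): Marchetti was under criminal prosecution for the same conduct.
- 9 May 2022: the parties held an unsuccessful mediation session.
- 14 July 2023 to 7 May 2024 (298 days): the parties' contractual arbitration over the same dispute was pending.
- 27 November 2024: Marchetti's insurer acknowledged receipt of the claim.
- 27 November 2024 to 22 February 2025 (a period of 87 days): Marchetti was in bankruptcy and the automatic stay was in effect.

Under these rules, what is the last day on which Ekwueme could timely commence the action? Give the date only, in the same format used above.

10 May 2025

Taking the later of the act (14 October 2017) and discovery (20 October 2021), the claim accrued on 20 October 2021.
Adding the 30 months base period to 20 October 2021 gives a deadline of 20 April 2024, before any tolling.
The period was tolled for 298 days by the pending related arbitration (14 July 2023 to 7 May 2024), pushing the deadline to 12 February 2025.
Because the automatic bankruptcy stay ran from 27 November 2024 to 22 February 2025, the deadline is extended by 87 days to 10 May 2025.
Although a criminal prosecution ran from 27 January 2022 to 25 July 2022, the stated rules do not make that a tolling event, so it is disregarded.
None of the other events listed affects the running of the period under the stated rules.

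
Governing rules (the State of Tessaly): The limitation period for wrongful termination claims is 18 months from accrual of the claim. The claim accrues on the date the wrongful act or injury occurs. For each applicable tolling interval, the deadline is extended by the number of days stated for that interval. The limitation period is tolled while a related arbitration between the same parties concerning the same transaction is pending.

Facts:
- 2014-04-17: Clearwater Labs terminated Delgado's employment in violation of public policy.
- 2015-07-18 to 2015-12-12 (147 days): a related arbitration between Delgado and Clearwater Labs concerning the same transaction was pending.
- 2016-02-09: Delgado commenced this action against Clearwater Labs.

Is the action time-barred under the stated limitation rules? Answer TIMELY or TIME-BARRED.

TIMELY

The claim accrued on 2014-04-17, the date of the act.
Adding the 18 months base period to 2014-04-17 gives a deadline of 2015-10-17, before any tolling.
Because the pending related arbitration ran from 2015-07-18 to 2015-12-12, the deadline is extended by 147 days to 2016-03-12.
Delgado filed on 2016-02-09, before the 2016-03-12 deadline, so the action is timely.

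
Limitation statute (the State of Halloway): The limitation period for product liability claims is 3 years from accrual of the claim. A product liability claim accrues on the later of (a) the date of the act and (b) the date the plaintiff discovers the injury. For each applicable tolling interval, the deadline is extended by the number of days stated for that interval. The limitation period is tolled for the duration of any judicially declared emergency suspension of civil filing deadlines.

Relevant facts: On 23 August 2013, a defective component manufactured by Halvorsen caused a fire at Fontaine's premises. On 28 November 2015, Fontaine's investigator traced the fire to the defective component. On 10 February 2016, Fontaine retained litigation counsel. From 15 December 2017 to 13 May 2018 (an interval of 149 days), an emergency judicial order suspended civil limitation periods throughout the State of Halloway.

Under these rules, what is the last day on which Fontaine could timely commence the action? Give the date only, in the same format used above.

The claim accrued on 28 November 2015 — the later of the 23 August 2013 act and the 28 November 2015 discovery.
The untolled deadline — 3 years after 28 November 2015 — is 28 November 2018.
Because the emergency suspension of filing deadlines ran from 15 December 2017 to 13 May 2018, the deadline is extended by 149 days to 26 April 2019.
Nothing else in the chronology tolls or restarts the period.

26 April 2019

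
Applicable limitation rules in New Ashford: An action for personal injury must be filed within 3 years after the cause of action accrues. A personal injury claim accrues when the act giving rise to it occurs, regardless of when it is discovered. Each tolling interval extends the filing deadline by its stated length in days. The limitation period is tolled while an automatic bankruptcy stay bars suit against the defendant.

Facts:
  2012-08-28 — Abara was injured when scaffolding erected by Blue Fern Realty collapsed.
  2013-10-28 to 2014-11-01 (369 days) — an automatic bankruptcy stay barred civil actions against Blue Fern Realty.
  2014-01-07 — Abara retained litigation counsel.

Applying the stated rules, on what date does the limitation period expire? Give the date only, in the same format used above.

The limitation period began to run on 2012-08-28.
Adding the 3 years base period to 2012-08-28 gives a deadline of 2015-08-28, before any tolling.
The period was tolled for 369 days by the automatic bankruptcy stay (2013-10-28 to 2014-11-01), pushing the deadline to 2016-08-31.
None of the other events listed affects the running of the period under the stated rules.

2016-08-31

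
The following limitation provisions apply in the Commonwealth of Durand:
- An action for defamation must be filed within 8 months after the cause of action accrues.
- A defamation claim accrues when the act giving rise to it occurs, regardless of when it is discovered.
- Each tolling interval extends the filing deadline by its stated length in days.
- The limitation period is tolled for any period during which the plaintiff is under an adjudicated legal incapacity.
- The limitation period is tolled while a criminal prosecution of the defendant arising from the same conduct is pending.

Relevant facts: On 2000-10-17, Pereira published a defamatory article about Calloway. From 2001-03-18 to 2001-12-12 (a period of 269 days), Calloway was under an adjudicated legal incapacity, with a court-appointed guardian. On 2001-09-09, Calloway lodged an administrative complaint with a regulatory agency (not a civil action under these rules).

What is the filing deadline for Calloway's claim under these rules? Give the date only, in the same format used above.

The limitation period began to run on 2000-10-17.
Adding the 8 months base period to 2000-10-17 gives a deadline of 2001-06-17, before any tolling.
Because the plaintiff's legal incapacity ran from 2001-03-18 to 2001-12-12, the deadline is extended by 269 days to 2002-03-13.
The other events in the timeline have no effect on the limitation period under the stated rules.

2002-03-13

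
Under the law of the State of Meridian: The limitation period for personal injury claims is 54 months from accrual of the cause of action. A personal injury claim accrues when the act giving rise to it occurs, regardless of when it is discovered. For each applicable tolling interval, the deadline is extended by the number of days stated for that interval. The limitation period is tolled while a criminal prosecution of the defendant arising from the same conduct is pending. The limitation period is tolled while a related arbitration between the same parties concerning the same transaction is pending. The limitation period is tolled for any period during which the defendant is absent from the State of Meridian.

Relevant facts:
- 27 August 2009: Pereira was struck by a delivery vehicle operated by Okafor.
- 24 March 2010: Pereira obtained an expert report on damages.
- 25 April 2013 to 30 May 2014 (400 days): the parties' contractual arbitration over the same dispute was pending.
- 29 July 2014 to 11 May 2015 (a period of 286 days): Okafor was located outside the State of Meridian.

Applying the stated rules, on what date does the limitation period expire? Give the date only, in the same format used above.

The claim accrued on 27 August 2009, when the wrongful act occurred.
Adding the 54 months base period to 27 August 2009 gives a deadline of 27 February 2014, before any tolling.
The period was tolled for 400 days by the pending related arbitration (25 April 2013 to 30 May 2014), pushing the deadline to 3 April 2015.
The defendant's absence from the jurisdiction from 29 July 2014 to 11 May 2015 tolled the period for 286 days, extending the deadline to 14 January 2016.
Nothing else in the chronology tolls or restarts the period.

14 January 2016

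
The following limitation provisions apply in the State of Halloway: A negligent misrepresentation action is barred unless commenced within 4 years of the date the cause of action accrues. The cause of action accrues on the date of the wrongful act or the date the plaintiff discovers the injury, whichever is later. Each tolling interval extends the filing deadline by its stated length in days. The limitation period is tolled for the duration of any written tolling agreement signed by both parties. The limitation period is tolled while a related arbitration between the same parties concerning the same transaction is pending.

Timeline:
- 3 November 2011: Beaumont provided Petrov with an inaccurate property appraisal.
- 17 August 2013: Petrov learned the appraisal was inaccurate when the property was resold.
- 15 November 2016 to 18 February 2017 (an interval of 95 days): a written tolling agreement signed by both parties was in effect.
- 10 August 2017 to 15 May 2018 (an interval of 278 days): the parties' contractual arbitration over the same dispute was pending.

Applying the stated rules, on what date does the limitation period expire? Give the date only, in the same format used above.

25 August 2018

The claim accrued on 17 August 2013 — the later of the 3 November 2011 act and the 17 August 2013 discovery.
4 years from 17 August 2013 is 17 August 2017.
The period was tolled for 95 days by the written tolling agreement (15 November 2016 to 18 February 2017), pushing the deadline to 20 November 2017.
The pending related arbitration from 10 August 2017 to 15 May 2018 tolled the period for 278 days, extending the deadline to 25 August 2018.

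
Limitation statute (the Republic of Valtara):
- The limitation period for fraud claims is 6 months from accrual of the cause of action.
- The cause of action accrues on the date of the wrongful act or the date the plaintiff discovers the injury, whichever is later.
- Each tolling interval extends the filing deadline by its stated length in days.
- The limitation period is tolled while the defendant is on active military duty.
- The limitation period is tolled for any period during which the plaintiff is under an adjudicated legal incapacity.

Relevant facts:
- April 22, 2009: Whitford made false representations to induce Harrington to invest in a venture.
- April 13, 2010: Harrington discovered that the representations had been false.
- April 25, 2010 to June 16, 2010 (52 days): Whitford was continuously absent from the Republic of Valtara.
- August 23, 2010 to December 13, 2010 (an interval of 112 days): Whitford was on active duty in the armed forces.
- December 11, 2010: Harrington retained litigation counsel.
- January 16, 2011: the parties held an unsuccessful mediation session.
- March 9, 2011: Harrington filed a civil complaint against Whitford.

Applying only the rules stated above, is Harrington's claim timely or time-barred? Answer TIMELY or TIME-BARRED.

TIME-BARRED

Because discovery on April 13, 2010 post-dates the April 22, 2009 act, accrual under the later-of rule falls on April 13, 2010.
6 months from April 13, 2010 is October 13, 2010.
The period was tolled for 112 days by the defendant's active military service (August 23, 2010 to December 13, 2010), pushing the deadline to February 2, 2011.
The defendant's absence from the jurisdiction from April 25, 2010 to June 16, 2010 does not toll the period, because no stated rule makes the defendant's absence a tolling event.
Nothing else in the chronology tolls or restarts the period.
Filing on March 9, 2011 missed the February 2, 2011 deadline — the action is time-barred.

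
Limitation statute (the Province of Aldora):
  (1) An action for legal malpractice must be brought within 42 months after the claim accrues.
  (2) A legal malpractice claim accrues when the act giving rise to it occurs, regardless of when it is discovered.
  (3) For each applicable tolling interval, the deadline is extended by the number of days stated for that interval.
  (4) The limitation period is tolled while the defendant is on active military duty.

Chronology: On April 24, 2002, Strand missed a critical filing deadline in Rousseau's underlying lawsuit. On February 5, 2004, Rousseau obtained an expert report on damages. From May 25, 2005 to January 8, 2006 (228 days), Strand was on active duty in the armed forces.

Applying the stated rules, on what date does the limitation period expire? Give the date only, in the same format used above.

June 9, 2006

The limitation period began to run on April 24, 2002.
42 months from April 24, 2002 is October 24, 2005.
The defendant's active military service from May 25, 2005 to January 8, 2006 tolled the period for 228 days, extending the deadline to June 9, 2006.
Nothing else in the chronology tolls or restarts the period.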